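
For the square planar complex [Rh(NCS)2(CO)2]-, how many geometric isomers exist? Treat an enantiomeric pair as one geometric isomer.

In a square planar complex each vertex has one trans partner and two cis neighbours.
There are 2 geometric isomers: NCS cis; NCS trans.

2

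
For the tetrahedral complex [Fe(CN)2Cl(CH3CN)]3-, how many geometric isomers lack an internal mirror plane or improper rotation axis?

Only one geometric arrangement is possible.

0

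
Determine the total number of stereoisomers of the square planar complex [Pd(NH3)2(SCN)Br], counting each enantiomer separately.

2

A square has two trans pairs of vertices; adjacent vertices are cis.
Systematic placement gives 2 geometric isomers: NH3 cis; NH3 trans.
Each arrangement has an internal mirror plane or centre of symmetry, so none is chiral.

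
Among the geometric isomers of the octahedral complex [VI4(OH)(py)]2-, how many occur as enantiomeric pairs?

0

An octahedron has six vertices in three trans pairs; every non-trans pair is cis.
The distinct arrangements are (2 in all): OH and py mutually trans; OH and py mutually cis.
Each arrangement has an internal mirror plane or centre of symmetry, so none is chiral.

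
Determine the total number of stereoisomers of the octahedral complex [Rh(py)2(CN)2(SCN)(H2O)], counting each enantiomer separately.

8

The distinct arrangements are (6 in all): py trans, CN trans; py cis, CN trans; py trans, CN cis; py cis, CN cis (3 arrangements, 2 chiral).
Of these, 2 lack any improper symmetry element and so occur as enantiomeric pairs, giving 6 + 2 = 8 stereoisomers in total.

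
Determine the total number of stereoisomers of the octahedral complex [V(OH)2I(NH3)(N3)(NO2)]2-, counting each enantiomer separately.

15

In an octahedral complex each vertex has one trans partner and four cis neighbours.
Placing the ligands in turn and identifying arrangements related by rotation or reflection leaves 9 distinct geometric isomers.
Of these, 6 lack any improper symmetry element and so occur as enantiomeric pairs, giving 9 + 6 = 15 stereoisomers in total.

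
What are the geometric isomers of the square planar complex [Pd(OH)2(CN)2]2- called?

A square has two trans pairs of vertices; adjacent vertices are cis.
The distinct arrangements are (2 in all): OH cis; OH trans.

cis and trans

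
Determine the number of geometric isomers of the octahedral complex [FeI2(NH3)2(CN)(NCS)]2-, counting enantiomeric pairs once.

6

The six octahedral sites form three mutually perpendicular trans pairs.
There are 6 geometric isomers: I cis, NH3 trans; I cis, NH3 cis (3 arrangements, 2 chiral); I trans, NH3 trans; I trans, NH3 cis.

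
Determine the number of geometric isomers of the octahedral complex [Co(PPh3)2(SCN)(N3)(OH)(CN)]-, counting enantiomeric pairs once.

9

The six octahedral sites form three mutually perpendicular trans pairs.
Placing the ligands in turn and identifying arrangements related by rotation or reflection leaves 9 distinct geometric isomers.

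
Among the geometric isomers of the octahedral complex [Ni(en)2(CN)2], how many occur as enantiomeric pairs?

1

In an octahedral complex each vertex has one trans partner and four cis neighbours.
Each en is bidentate and must span two cis positions.
Systematic placement gives 2 geometric isomers: CN trans; CN cis (chiral).
One of these lacks any improper symmetry element and so occurs as an enantiomeric pair, giving 2 + 1 = 3 stereoisomers in total.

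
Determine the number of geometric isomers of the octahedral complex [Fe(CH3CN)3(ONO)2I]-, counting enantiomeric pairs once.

3

In an octahedral complex each vertex has one trans partner and four cis neighbours.
There are 3 geometric isomers: CH3CN mer, ONO trans; CH3CN mer, ONO cis; CH3CN fac, ONO cis.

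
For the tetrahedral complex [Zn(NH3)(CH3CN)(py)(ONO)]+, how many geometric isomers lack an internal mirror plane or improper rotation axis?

1

All four vertices of a tetrahedron are equivalent and mutually adjacent, so cis/trans isomerism cannot arise.
Only one geometric arrangement is possible; it has no improper symmetry element, so it exists as a pair of enantiomers (2 stereoisomers).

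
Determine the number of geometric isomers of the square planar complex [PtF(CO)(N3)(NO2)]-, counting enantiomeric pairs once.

3

In a square planar complex each vertex has one trans partner and two cis neighbours.
Working through the distinct placements yields 3 geometric isomers: (CO/N3 trans, F/NO2 trans); (CO/NO2 trans, F/N3 trans); (CO/F trans, N3/NO2 trans).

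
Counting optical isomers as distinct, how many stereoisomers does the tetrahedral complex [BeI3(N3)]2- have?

1

Only one geometric arrangement is possible.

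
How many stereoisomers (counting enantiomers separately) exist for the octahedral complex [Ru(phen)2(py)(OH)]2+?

In an octahedral complex each vertex has one trans partner and four cis neighbours.
Each phen is bidentate and must span two cis positions.
Systematic placement gives 2 geometric isomers: py and OH mutually cis (chiral); py and OH mutually trans.
One of these lacks any improper symmetry element and so occurs as an enantiomeric pair, giving 2 + 1 = 3 stereoisomers in total.

3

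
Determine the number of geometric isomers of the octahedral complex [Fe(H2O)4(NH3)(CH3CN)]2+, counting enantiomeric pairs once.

2

The six octahedral sites form three mutually perpendicular trans pairs.
Working through the distinct placements yields 2 geometric isomers: NH3 and CH3CN mutually cis; NH3 and CH3CN mutually trans.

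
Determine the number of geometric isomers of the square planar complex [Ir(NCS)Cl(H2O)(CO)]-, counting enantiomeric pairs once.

3

Working through the distinct placements yields 3 geometric isomers: (CO/H2O trans, Cl/NCS trans); (CO/NCS trans, Cl/H2O trans); (CO/Cl trans, H2O/NCS trans).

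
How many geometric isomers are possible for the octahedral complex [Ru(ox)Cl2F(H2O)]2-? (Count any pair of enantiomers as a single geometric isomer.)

An octahedron has six vertices in three trans pairs; every non-trans pair is cis.
Each ox is bidentate and must span two cis positions.
The distinct arrangements are (4 in all): Cl trans; Cl cis (3 arrangements, 2 chiral).

4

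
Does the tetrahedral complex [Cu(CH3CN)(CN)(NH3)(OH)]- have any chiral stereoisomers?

In a tetrahedral complex all four positions are equivalent and every pair of ligands is adjacent — there is no cis/trans distinction.
Only one geometric arrangement is possible; it has no improper symmetry element, so it exists as a pair of enantiomers (2 stereoisomers).

yes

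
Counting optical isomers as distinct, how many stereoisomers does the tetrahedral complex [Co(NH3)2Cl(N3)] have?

All four vertices of a tetrahedron are equivalent and mutually adjacent, so cis/trans isomerism cannot arise.
Only one geometric arrangement is possible.

1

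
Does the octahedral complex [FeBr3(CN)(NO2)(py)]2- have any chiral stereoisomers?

In an octahedral complex each vertex has one trans partner and four cis neighbours.
There are 4 geometric isomers: Br mer (3 arrangements); Br fac (chiral).
One of these lacks any improper symmetry element and so occurs as an enantiomeric pair, giving 4 + 1 = 5 stereoisomers in total.

yes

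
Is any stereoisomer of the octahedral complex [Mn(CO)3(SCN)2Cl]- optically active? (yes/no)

An octahedron has six vertices in three trans pairs; every non-trans pair is cis.
The distinct arrangements are (3 in all): CO mer, SCN trans; CO mer, SCN cis; CO fac, SCN cis.
Each arrangement has an internal mirror plane or centre of symmetry, so none is chiral.

no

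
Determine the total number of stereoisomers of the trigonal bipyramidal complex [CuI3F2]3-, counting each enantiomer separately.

3

In a trigonal bipyramid the two axial positions differ from the three equatorial ones.
The distinct arrangements are (3 in all): F both axial; F one axial, one equatorial; F both equatorial.
Each arrangement has an internal mirror plane or centre of symmetry, so none is chiral.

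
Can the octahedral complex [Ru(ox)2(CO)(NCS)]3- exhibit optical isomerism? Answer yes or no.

An octahedron has six vertices in three trans pairs; every non-trans pair is cis.
Each ox is bidentate and must span two cis positions.
Systematic placement gives 2 geometric isomers: CO and NCS mutually trans; CO and NCS mutually cis (chiral).
One of these lacks any improper symmetry element and so occurs as an enantiomeric pair, giving 2 + 1 = 3 stereoisomers in total.

yes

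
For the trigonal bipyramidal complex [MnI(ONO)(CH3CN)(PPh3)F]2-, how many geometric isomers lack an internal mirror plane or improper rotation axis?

10

Placing the ligands in turn and identifying arrangements related by rotation or reflection leaves 10 distinct geometric isomers.
Of these, 10 lack any improper symmetry element and so occur as enantiomeric pairs, giving 10 + 10 = 20 stereoisomers in total.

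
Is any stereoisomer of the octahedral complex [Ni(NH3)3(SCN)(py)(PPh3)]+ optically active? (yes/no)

In an octahedral complex each vertex has one trans partner and four cis neighbours.
Systematic placement gives 4 geometric isomers: NH3 mer (3 arrangements); NH3 fac (chiral).
One of these lacks any improper symmetry element and so occurs as an enantiomeric pair, giving 4 + 1 = 5 stereoisomers in total.

yes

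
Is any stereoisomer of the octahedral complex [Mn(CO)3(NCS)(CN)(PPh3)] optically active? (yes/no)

yes

In an octahedral complex each vertex has one trans partner and four cis neighbours.
The distinct arrangements are (4 in all): CO mer (3 arrangements); CO fac (chiral).
One of these lacks any improper symmetry element and so occurs as an enantiomeric pair, giving 4 + 1 = 5 stereoisomers in total.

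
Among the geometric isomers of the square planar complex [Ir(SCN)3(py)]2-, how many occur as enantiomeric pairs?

0

A square has two trans pairs of vertices; adjacent vertices are cis.
Only one geometric arrangement is possible.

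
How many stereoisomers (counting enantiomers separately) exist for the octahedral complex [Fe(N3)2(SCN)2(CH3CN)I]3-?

8

In an octahedral complex each vertex has one trans partner and four cis neighbours.
The distinct arrangements are (6 in all): N3 trans, SCN trans; N3 cis, SCN cis (3 arrangements, 2 chiral); N3 cis, SCN trans; N3 trans, SCN cis.
Of these, 2 lack any improper symmetry element and so occur as enantiomeric pairs, giving 6 + 2 = 8 stereoisomers in total.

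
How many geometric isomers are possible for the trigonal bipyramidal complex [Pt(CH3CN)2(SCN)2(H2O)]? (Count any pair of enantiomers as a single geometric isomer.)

In a trigonal bipyramid the two axial positions differ from the three equatorial ones.
Exhaustive case analysis gives 5 geometric isomers.

5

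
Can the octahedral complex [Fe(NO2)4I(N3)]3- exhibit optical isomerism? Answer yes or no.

The six octahedral sites form three mutually perpendicular trans pairs.
Working through the distinct placements yields 2 geometric isomers: I and N3 mutually trans; I and N3 mutually cis.
Each arrangement has an internal mirror plane or centre of symmetry, so none is chiral.

no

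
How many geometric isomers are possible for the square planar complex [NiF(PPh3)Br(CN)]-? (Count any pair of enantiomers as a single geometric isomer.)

3

A square has two trans pairs of vertices; adjacent vertices are cis.
The distinct arrangements are (3 in all): (Br/F trans, CN/PPh3 trans); (Br/PPh3 trans, CN/F trans); (Br/CN trans, F/PPh3 trans).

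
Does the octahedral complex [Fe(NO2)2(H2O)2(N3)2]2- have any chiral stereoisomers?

The six octahedral sites form three mutually perpendicular trans pairs.
There are 5 geometric isomers: NO2 trans, H2O trans, N3 trans; NO2 cis, H2O trans, N3 cis; NO2 trans, H2O cis, N3 cis; NO2 cis, H2O cis, N3 cis (chiral); NO2 cis, H2O cis, N3 trans.
One of these lacks any improper symmetry element and so occurs as an enantiomeric pair, giving 5 + 1 = 6 stereoisomers in total.

yes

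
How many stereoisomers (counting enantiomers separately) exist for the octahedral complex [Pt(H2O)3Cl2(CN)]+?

3

The six octahedral sites form three mutually perpendicular trans pairs.
The distinct arrangements are (3 in all): H2O mer, Cl cis; H2O mer, Cl trans; H2O fac, Cl cis.
Each arrangement has an internal mirror plane or centre of symmetry, so none is chiral.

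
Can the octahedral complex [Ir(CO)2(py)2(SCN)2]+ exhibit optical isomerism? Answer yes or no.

yes

The six octahedral sites form three mutually perpendicular trans pairs.
There are 5 geometric isomers: CO trans, py trans, SCN trans; CO trans, py cis, SCN cis; CO cis, py trans, SCN cis; CO cis, py cis, SCN cis (chiral); CO cis, py cis, SCN trans.
One of these lacks any improper symmetry element and so occurs as an enantiomeric pair, giving 5 + 1 = 6 stereoisomers in total.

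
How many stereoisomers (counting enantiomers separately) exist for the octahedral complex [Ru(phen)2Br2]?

3

Each phen is bidentate and must span two cis positions.
Systematic placement gives 2 geometric isomers: Br trans; Br cis (chiral).
One of these lacks any improper symmetry element and so occurs as an enantiomeric pair, giving 2 + 1 = 3 stereoisomers in total.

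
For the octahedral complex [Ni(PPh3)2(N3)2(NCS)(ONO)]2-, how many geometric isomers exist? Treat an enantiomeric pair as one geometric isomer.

6

In an octahedral complex each vertex has one trans partner and four cis neighbours.
The distinct arrangements are (6 in all): PPh3 trans, N3 trans; PPh3 cis, N3 trans; PPh3 trans, N3 cis; PPh3 cis, N3 cis (3 arrangements, 2 chiral).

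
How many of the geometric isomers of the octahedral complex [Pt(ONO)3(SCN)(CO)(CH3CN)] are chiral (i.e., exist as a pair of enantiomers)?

1

In an octahedral complex each vertex has one trans partner and four cis neighbours.
There are 4 geometric isomers: ONO mer (3 arrangements); ONO fac (chiral).
One of these lacks any improper symmetry element and so occurs as an enantiomeric pair, giving 4 + 1 = 5 stereoisomers in total.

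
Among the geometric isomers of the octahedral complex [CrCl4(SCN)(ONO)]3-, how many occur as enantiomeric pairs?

In an octahedral complex each vertex has one trans partner and four cis neighbours.
The distinct arrangements are (2 in all): SCN and ONO mutually trans; SCN and ONO mutually cis.
Each arrangement has an internal mirror plane or centre of symmetry, so none is chiral.

0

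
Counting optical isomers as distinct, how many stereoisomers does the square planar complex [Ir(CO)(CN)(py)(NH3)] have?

A square has two trans pairs of vertices; adjacent vertices are cis.
Systematic placement gives 3 geometric isomers: (CN/NH3 trans, CO/py trans); (CN/py trans, CO/NH3 trans); (CN/CO trans, NH3/py trans).
Each arrangement has an internal mirror plane or centre of symmetry, so none is chiral.

3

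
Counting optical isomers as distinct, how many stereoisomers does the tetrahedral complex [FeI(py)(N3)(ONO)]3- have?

All four vertices of a tetrahedron are equivalent and mutually adjacent, so cis/trans isomerism cannot arise.
Only one geometric arrangement is possible; it has no improper symmetry element, so it exists as a pair of enantiomers (2 stereoisomers).

2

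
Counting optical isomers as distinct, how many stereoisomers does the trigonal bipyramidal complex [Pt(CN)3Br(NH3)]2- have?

4

There are 4 geometric isomers: Br axial, NH3 equatorial; Br axial, NH3 axial; Br equatorial, NH3 equatorial; Br equatorial, NH3 axial.
Each arrangement has an internal mirror plane or centre of symmetry, so none is chiral.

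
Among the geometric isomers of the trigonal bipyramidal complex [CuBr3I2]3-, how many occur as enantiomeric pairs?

0

In a trigonal bipyramid the two axial positions differ from the three equatorial ones.
There are 3 geometric isomers: I both equatorial; I one axial, one equatorial; I both axial.
Each arrangement has an internal mirror plane or centre of symmetry, so none is chiral.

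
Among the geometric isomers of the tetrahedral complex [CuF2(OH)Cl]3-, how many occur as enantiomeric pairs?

0

In a tetrahedral complex all four positions are equivalent and every pair of ligands is adjacent — there is no cis/trans distinction.
Only one geometric arrangement is possible.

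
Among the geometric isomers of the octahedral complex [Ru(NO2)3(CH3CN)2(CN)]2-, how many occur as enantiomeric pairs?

In an octahedral complex each vertex has one trans partner and four cis neighbours.
Working through the distinct placements yields 3 geometric isomers: NO2 mer, CH3CN trans; NO2 mer, CH3CN cis; NO2 fac, CH3CN cis.
Each arrangement has an internal mirror plane or centre of symmetry, so none is chiral.

0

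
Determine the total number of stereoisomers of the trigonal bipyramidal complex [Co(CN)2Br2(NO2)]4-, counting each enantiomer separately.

6

Systematic enumeration (placing each ligand type in turn and discarding arrangements equivalent by rotation or reflection) gives 5 geometric isomers.
One of these lacks any improper symmetry element and so occurs as an enantiomeric pair, giving 5 + 1 = 6 stereoisomers in total.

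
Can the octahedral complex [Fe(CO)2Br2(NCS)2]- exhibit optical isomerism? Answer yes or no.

The six octahedral sites form three mutually perpendicular trans pairs.
Systematic placement gives 5 geometric isomers: CO trans, Br trans, NCS trans; CO cis, Br trans, NCS cis; CO cis, Br cis, NCS trans; CO cis, Br cis, NCS cis (chiral); CO trans, Br cis, NCS cis.
One of these lacks any improper symmetry element and so occurs as an enantiomeric pair, giving 5 + 1 = 6 stereoisomers in total.

yes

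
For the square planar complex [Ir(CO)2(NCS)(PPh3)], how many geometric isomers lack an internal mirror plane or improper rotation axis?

0

In a square planar complex each vertex has one trans partner and two cis neighbours.
There are 2 geometric isomers: CO cis; CO trans.
Each arrangement has an internal mirror plane or centre of symmetry, so none is chiral.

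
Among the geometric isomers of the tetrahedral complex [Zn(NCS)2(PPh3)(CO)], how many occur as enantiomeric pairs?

In a tetrahedral complex all four positions are equivalent and every pair of ligands is adjacent — there is no cis/trans distinction.
Only one geometric arrangement is possible.

0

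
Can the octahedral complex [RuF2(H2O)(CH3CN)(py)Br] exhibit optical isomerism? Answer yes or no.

yes

An octahedron has six vertices in three trans pairs; every non-trans pair is cis.
Placing the ligands in turn and identifying arrangements related by rotation or reflection leaves 9 distinct geometric isomers.
Of these, 6 lack any improper symmetry element and so occur as enantiomeric pairs, giving 9 + 6 = 15 stereoisomers in total.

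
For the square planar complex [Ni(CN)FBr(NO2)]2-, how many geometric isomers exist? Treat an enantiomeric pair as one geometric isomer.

A square has two trans pairs of vertices; adjacent vertices are cis.
The distinct arrangements are (3 in all): (Br/F trans, CN/NO2 trans); (Br/NO2 trans, CN/F trans); (Br/CN trans, F/NO2 trans).

3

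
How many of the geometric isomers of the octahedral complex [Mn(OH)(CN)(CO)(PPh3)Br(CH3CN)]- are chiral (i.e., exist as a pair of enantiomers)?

The six octahedral sites form three mutually perpendicular trans pairs.
Exhaustive case analysis gives 15 geometric isomers.
Of these, 15 lack any improper symmetry element and so occur as enantiomeric pairs, giving 15 + 15 = 30 stereoisomers in total.

15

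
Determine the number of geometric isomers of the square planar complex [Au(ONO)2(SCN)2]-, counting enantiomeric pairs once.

2

In a square planar complex each vertex has one trans partner and two cis neighbours.
There are 2 geometric isomers: ONO cis; ONO trans.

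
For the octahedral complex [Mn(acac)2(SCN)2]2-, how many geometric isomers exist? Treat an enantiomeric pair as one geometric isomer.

The six octahedral sites form three mutually perpendicular trans pairs.
Each acac is bidentate and must span two cis positions.
Systematic placement gives 2 geometric isomers: SCN trans; SCN cis (chiral).

2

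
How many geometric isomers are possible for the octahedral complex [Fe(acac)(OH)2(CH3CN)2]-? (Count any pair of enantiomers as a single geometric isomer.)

3

The six octahedral sites form three mutually perpendicular trans pairs.
Each acac is bidentate and must span two cis positions.
Systematic placement gives 3 geometric isomers: OH cis, CH3CN trans; OH cis, CH3CN cis (chiral); OH trans, CH3CN cis.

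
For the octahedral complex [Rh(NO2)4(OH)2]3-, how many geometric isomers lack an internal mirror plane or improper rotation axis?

0

In an octahedral complex each vertex has one trans partner and four cis neighbours.
Systematic placement gives 2 geometric isomers: OH trans; OH cis.
Each arrangement has an internal mirror plane or centre of symmetry, so none is chiral.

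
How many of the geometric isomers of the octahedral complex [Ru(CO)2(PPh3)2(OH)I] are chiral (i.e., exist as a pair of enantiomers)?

2

The distinct arrangements are (6 in all): CO trans, PPh3 trans; CO trans, PPh3 cis; CO cis, PPh3 trans; CO cis, PPh3 cis (3 arrangements, 2 chiral).
Of these, 2 lack any improper symmetry element and so occur as enantiomeric pairs, giving 6 + 2 = 8 stereoisomers in total.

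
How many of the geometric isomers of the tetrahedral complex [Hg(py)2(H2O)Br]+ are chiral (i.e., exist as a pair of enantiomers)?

All four vertices of a tetrahedron are equivalent and mutually adjacent, so cis/trans isomerism cannot arise.
Only one geometric arrangement is possible.

0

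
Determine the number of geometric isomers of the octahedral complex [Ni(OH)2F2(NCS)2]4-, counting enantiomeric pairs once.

5

In an octahedral complex each vertex has one trans partner and four cis neighbours.
Working through the distinct placements yields 5 geometric isomers: OH trans, F trans, NCS trans; OH cis, F trans, NCS cis; OH trans, F cis, NCS cis; OH cis, F cis, NCS cis (chiral); OH cis, F cis, NCS trans.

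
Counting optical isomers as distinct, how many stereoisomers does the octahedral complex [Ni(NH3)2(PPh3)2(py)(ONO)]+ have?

8

Systematic placement gives 6 geometric isomers: NH3 trans, PPh3 cis; NH3 trans, PPh3 trans; NH3 cis, PPh3 cis (3 arrangements, 2 chiral); NH3 cis, PPh3 trans.
Of these, 2 lack any improper symmetry element and so occur as enantiomeric pairs, giving 6 + 2 = 8 stereoisomers in total.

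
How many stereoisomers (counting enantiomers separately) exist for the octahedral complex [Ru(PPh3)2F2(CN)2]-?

6

In an octahedral complex each vertex has one trans partner and four cis neighbours.
There are 5 geometric isomers: PPh3 trans, F trans, CN trans; PPh3 cis, F cis, CN trans; PPh3 trans, F cis, CN cis; PPh3 cis, F cis, CN cis (chiral); PPh3 cis, F trans, CN cis.
One of these lacks any improper symmetry element and so occurs as an enantiomeric pair, giving 5 + 1 = 6 stereoisomers in total.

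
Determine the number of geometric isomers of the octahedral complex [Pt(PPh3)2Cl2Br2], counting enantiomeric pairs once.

5

An octahedron has six vertices in three trans pairs; every non-trans pair is cis.
There are 5 geometric isomers: PPh3 trans, Cl trans, Br trans; PPh3 cis, Cl cis, Br trans; PPh3 trans, Cl cis, Br cis; PPh3 cis, Cl cis, Br cis (chiral); PPh3 cis, Cl trans, Br cis.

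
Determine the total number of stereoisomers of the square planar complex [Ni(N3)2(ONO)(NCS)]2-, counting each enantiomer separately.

Working through the distinct placements yields 2 geometric isomers: N3 cis; N3 trans.
Each arrangement has an internal mirror plane or centre of symmetry, so none is chiral.

2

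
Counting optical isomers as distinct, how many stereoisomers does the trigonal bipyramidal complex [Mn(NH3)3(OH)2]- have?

In a trigonal bipyramid the two axial positions differ from the three equatorial ones.
There are 3 geometric isomers: OH both equatorial; OH one axial, one equatorial; OH both axial.
Each arrangement has an internal mirror plane or centre of symmetry, so none is chiral.

3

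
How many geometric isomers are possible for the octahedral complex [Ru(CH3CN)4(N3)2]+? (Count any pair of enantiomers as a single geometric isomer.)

Working through the distinct placements yields 2 geometric isomers: N3 trans; N3 cis.

2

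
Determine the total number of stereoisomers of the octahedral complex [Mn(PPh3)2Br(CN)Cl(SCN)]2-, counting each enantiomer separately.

15

An octahedron has six vertices in three trans pairs; every non-trans pair is cis.
Placing the ligands in turn and identifying arrangements related by rotation or reflection leaves 9 distinct geometric isomers.
Of these, 6 lack any improper symmetry element and so occur as enantiomeric pairs, giving 9 + 6 = 15 stereoisomers in total.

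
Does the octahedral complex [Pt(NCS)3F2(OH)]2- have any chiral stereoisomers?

The six octahedral sites form three mutually perpendicular trans pairs.
There are 3 geometric isomers: NCS mer, F trans; NCS fac, F cis; NCS mer, F cis.
Each arrangement has an internal mirror plane or centre of symmetry, so none is chiral.

no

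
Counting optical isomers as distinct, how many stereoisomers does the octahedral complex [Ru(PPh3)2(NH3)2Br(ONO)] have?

8

An octahedron has six vertices in three trans pairs; every non-trans pair is cis.
The distinct arrangements are (6 in all): PPh3 trans, NH3 cis; PPh3 cis, NH3 cis (3 arrangements, 2 chiral); PPh3 trans, NH3 trans; PPh3 cis, NH3 trans.
Of these, 2 lack any improper symmetry element and so occur as enantiomeric pairs, giving 6 + 2 = 8 stereoisomers in total.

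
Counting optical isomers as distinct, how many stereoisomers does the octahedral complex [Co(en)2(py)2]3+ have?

An octahedron has six vertices in three trans pairs; every non-trans pair is cis.
Each en is bidentate and must span two cis positions.
Working through the distinct placements yields 2 geometric isomers: py trans; py cis (chiral).
One of these lacks any improper symmetry element and so occurs as an enantiomeric pair, giving 2 + 1 = 3 stereoisomers in total.

3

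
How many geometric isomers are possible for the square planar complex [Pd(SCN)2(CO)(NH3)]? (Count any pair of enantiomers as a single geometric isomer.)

2

A square has two trans pairs of vertices; adjacent vertices are cis.
The distinct arrangements are (2 in all): SCN cis; SCN trans.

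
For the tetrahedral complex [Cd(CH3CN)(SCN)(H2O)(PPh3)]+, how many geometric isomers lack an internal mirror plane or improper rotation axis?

1

In a tetrahedral complex all four positions are equivalent and every pair of ligands is adjacent — there is no cis/trans distinction.
Only one geometric arrangement is possible; it has no improper symmetry element, so it exists as a pair of enantiomers (2 stereoisomers).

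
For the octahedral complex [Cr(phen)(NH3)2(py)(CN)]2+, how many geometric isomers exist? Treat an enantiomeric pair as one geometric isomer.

In an octahedral complex each vertex has one trans partner and four cis neighbours.
Each phen is bidentate and must span two cis positions.
The distinct arrangements are (4 in all): NH3 cis (3 arrangements, 2 chiral); NH3 trans.

4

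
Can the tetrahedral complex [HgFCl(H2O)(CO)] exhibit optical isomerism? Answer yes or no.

In a tetrahedral complex all four positions are equivalent and every pair of ligands is adjacent — there is no cis/trans distinction.
Only one geometric arrangement is possible; it has no improper symmetry element, so it exists as a pair of enantiomers (2 stereoisomers).

yes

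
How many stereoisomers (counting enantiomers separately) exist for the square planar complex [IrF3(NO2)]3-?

1

A square has two trans pairs of vertices; adjacent vertices are cis.
Only one geometric arrangement is possible.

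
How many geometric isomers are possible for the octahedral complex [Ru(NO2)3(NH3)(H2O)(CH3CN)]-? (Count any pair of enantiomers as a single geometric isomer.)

The six octahedral sites form three mutually perpendicular trans pairs.
Working through the distinct placements yields 4 geometric isomers: NO2 mer (3 arrangements); NO2 fac (chiral).

4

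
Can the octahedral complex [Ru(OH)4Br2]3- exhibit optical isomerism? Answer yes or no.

no

The six octahedral sites form three mutually perpendicular trans pairs.
Working through the distinct placements yields 2 geometric isomers: Br trans; Br cis.
Each arrangement has an internal mirror plane or centre of symmetry, so none is chiral.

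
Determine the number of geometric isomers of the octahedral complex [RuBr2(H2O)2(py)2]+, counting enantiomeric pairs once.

The six octahedral sites form three mutually perpendicular trans pairs.
The distinct arrangements are (5 in all): Br trans, H2O trans, py trans; Br trans, H2O cis, py cis; Br cis, H2O cis, py trans; Br cis, H2O cis, py cis (chiral); Br cis, H2O trans, py cis.

5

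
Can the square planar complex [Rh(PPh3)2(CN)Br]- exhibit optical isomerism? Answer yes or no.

A square has two trans pairs of vertices; adjacent vertices are cis.
Working through the distinct placements yields 2 geometric isomers: PPh3 cis; PPh3 trans.
Each arrangement has an internal mirror plane or centre of symmetry, so none is chiral.

no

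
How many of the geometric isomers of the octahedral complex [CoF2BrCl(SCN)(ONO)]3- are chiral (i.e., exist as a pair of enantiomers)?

6

In an octahedral complex each vertex has one trans partner and four cis neighbours.
Systematic enumeration (placing each ligand type in turn and discarding arrangements equivalent by rotation or reflection) gives 9 geometric isomers.
Of these, 6 lack any improper symmetry element and so occur as enantiomeric pairs, giving 9 + 6 = 15 stereoisomers in total.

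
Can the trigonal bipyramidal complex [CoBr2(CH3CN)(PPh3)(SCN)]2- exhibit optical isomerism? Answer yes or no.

yes

In a trigonal bipyramid the two axial positions differ from the three equatorial ones.
Placing the ligands in turn and identifying arrangements related by rotation or reflection leaves 7 distinct geometric isomers.
Of these, 3 lack any improper symmetry element and so occur as enantiomeric pairs, giving 7 + 3 = 10 stereoisomers in total.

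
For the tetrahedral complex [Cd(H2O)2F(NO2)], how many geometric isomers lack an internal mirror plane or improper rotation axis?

0

All four vertices of a tetrahedron are equivalent and mutually adjacent, so cis/trans isomerism cannot arise.
Only one geometric arrangement is possible.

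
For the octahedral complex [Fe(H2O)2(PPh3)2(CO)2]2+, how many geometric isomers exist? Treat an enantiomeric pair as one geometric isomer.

5

In an octahedral complex each vertex has one trans partner and four cis neighbours.
There are 5 geometric isomers: H2O trans, PPh3 trans, CO trans; H2O cis, PPh3 cis, CO trans; H2O cis, PPh3 trans, CO cis; H2O cis, PPh3 cis, CO cis (chiral); H2O trans, PPh3 cis, CO cis.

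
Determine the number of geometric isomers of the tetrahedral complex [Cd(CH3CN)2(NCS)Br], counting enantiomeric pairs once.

Only one geometric arrangement is possible.

1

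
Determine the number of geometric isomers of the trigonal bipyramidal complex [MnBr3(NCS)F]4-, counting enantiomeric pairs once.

4

A trigonal bipyramid has two axial and three equatorial sites, which are chemically inequivalent.
Working through the distinct placements yields 4 geometric isomers: NCS equatorial, F equatorial; NCS equatorial, F axial; NCS axial, F equatorial; NCS axial, F axial.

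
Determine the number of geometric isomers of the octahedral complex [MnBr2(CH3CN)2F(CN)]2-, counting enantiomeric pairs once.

An octahedron has six vertices in three trans pairs; every non-trans pair is cis.
There are 6 geometric isomers: Br trans, CH3CN trans; Br trans, CH3CN cis; Br cis, CH3CN cis (3 arrangements, 2 chiral); Br cis, CH3CN trans.

6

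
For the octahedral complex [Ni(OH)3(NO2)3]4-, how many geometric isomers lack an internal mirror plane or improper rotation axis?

0

The six octahedral sites form three mutually perpendicular trans pairs.
There are 2 geometric isomers: OH mer; OH fac.
Each arrangement has an internal mirror plane or centre of symmetry, so none is chiral.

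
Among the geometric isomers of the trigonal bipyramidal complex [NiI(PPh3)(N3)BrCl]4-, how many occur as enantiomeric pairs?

In a trigonal bipyramid the two axial positions differ from the three equatorial ones.
Exhaustive case analysis gives 10 geometric isomers.
Of these, 10 lack any improper symmetry element and so occur as enantiomeric pairs, giving 10 + 10 = 20 stereoisomers in total.

10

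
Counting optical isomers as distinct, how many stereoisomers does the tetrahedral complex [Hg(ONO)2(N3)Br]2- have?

1

Only one geometric arrangement is possible.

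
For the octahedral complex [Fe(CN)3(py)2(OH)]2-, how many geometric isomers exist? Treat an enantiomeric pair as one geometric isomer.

In an octahedral complex each vertex has one trans partner and four cis neighbours.
Working through the distinct placements yields 3 geometric isomers: CN mer, py trans; CN mer, py cis; CN fac, py cis.

3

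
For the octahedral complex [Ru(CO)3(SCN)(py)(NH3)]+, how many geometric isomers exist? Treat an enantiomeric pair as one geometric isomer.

The six octahedral sites form three mutually perpendicular trans pairs.
Working through the distinct placements yields 4 geometric isomers: CO mer (3 arrangements); CO fac (chiral).

4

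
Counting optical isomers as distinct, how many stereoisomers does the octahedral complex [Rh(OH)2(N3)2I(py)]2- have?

The six octahedral sites form three mutually perpendicular trans pairs.
Systematic placement gives 6 geometric isomers: OH cis, N3 cis (3 arrangements, 2 chiral); OH trans, N3 cis; OH cis, N3 trans; OH trans, N3 trans.
Of these, 2 lack any improper symmetry element and so occur as enantiomeric pairs, giving 6 + 2 = 8 stereoisomers in total.

8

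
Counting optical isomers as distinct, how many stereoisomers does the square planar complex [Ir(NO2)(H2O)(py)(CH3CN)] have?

3

In a square planar complex each vertex has one trans partner and two cis neighbours.
Systematic placement gives 3 geometric isomers: (CH3CN/NO2 trans, H2O/py trans); (CH3CN/py trans, H2O/NO2 trans); (CH3CN/H2O trans, NO2/py trans).
Each arrangement has an internal mirror plane or centre of symmetry, so none is chiral.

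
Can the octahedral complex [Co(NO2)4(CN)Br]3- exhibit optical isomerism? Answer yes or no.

In an octahedral complex each vertex has one trans partner and four cis neighbours.
Working through the distinct placements yields 2 geometric isomers: CN and Br mutually trans; CN and Br mutually cis.
Each arrangement has an internal mirror plane or centre of symmetry, so none is chiral.

no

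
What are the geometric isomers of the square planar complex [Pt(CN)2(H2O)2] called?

In a square planar complex each vertex has one trans partner and two cis neighbours.
There are 2 geometric isomers: CN cis; CN trans.

cis and trans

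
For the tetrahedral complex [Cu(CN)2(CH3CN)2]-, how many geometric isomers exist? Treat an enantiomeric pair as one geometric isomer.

Only one geometric arrangement is possible.

1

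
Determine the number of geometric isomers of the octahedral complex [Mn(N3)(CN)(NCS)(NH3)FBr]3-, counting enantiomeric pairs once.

15

In an octahedral complex each vertex has one trans partner and four cis neighbours.
Placing the ligands in turn and identifying arrangements related by rotation or reflection leaves 15 distinct geometric isomers.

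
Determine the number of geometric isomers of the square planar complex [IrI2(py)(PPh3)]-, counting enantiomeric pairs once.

In a square planar complex each vertex has one trans partner and two cis neighbours.
Working through the distinct placements yields 2 geometric isomers: I cis; I trans.

2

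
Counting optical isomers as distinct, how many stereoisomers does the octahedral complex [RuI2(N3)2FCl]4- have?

8

The six octahedral sites form three mutually perpendicular trans pairs.
There are 6 geometric isomers: I trans, N3 trans; I cis, N3 cis (3 arrangements, 2 chiral); I cis, N3 trans; I trans, N3 cis.
Of these, 2 lack any improper symmetry element and so occur as enantiomeric pairs, giving 6 + 2 = 8 stereoisomers in total.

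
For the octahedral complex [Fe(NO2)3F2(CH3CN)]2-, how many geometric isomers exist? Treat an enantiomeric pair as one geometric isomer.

The six octahedral sites form three mutually perpendicular trans pairs.
Systematic placement gives 3 geometric isomers: NO2 mer, F cis; NO2 mer, F trans; NO2 fac, F cis.

3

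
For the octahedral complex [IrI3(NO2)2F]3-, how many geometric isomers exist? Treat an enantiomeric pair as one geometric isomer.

3

An octahedron has six vertices in three trans pairs; every non-trans pair is cis.
The distinct arrangements are (3 in all): I mer, NO2 trans; I fac, NO2 cis; I mer, NO2 cis.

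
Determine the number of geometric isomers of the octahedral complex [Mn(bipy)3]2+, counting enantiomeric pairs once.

In an octahedral complex each vertex has one trans partner and four cis neighbours.
Each bipy is bidentate and must span two cis positions.
Only one geometric arrangement is possible; it has no improper symmetry element, so it exists as a pair of enantiomers (2 stereoisomers).

1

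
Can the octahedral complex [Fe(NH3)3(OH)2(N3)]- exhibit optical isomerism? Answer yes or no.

The six octahedral sites form three mutually perpendicular trans pairs.
The distinct arrangements are (3 in all): NH3 mer, OH trans; NH3 fac, OH cis; NH3 mer, OH cis.
Each arrangement has an internal mirror plane or centre of symmetry, so none is chiral.

no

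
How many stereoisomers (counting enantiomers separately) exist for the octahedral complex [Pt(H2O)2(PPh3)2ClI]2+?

In an octahedral complex each vertex has one trans partner and four cis neighbours.
Systematic placement gives 6 geometric isomers: H2O cis, PPh3 trans; H2O cis, PPh3 cis (3 arrangements, 2 chiral); H2O trans, PPh3 trans; H2O trans, PPh3 cis.
Of these, 2 lack any improper symmetry element and so occur as enantiomeric pairs, giving 6 + 2 = 8 stereoisomers in total.

8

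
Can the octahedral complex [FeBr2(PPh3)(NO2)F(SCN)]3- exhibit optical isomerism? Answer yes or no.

yes

An octahedron has six vertices in three trans pairs; every non-trans pair is cis.
Placing the ligands in turn and identifying arrangements related by rotation or reflection leaves 9 distinct geometric isomers.
Of these, 6 lack any improper symmetry element and so occur as enantiomeric pairs, giving 9 + 6 = 15 stereoisomers in total.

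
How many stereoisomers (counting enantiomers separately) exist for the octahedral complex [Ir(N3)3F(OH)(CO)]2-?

An octahedron has six vertices in three trans pairs; every non-trans pair is cis.
There are 4 geometric isomers: N3 mer (3 arrangements); N3 fac (chiral).
One of these lacks any improper symmetry element and so occurs as an enantiomeric pair, giving 4 + 1 = 5 stereoisomers in total.

5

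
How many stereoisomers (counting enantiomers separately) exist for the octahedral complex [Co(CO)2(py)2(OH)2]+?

6

An octahedron has six vertices in three trans pairs; every non-trans pair is cis.
The distinct arrangements are (5 in all): CO trans, py trans, OH trans; CO trans, py cis, OH cis; CO cis, py trans, OH cis; CO cis, py cis, OH cis (chiral); CO cis, py cis, OH trans.
One of these lacks any improper symmetry element and so occurs as an enantiomeric pair, giving 5 + 1 = 6 stereoisomers in total.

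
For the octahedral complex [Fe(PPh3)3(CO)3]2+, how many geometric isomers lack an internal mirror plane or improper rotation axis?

0

Working through the distinct placements yields 2 geometric isomers: PPh3 mer; PPh3 fac.
Each arrangement has an internal mirror plane or centre of symmetry, so none is chiral.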